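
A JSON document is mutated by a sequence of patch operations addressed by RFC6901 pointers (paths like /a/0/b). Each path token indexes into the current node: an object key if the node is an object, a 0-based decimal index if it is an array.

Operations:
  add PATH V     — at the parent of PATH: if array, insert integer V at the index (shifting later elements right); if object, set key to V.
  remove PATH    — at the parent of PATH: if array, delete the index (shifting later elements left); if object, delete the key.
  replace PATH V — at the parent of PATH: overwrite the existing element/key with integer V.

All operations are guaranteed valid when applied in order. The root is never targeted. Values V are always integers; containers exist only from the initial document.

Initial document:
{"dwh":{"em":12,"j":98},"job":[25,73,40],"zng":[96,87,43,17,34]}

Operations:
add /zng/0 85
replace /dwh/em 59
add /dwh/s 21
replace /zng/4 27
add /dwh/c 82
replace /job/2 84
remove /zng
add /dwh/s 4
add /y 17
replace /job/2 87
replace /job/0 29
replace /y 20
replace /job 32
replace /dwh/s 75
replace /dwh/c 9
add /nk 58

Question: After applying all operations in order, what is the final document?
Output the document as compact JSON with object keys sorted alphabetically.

Answer: {"dwh":{"c":9,"em":59,"j":98,"s":75},"job":32,"nk":58,"y":20}

Derivation:
After op 1 (add /zng/0 85): {"dwh":{"em":12,"j":98},"job":[25,73,40],"zng":[85,96,87,43,17,34]}
After op 2 (replace /dwh/em 59): {"dwh":{"em":59,"j":98},"job":[25,73,40],"zng":[85,96,87,43,17,34]}
After op 3 (add /dwh/s 21): {"dwh":{"em":59,"j":98,"s":21},"job":[25,73,40],"zng":[85,96,87,43,17,34]}
After op 4 (replace /zng/4 27): {"dwh":{"em":59,"j":98,"s":21},"job":[25,73,40],"zng":[85,96,87,43,27,34]}
After op 5 (add /dwh/c 82): {"dwh":{"c":82,"em":59,"j":98,"s":21},"job":[25,73,40],"zng":[85,96,87,43,27,34]}
After op 6 (replace /job/2 84): {"dwh":{"c":82,"em":59,"j":98,"s":21},"job":[25,73,84],"zng":[85,96,87,43,27,34]}
After op 7 (remove /zng): {"dwh":{"c":82,"em":59,"j":98,"s":21},"job":[25,73,84]}
After op 8 (add /dwh/s 4): {"dwh":{"c":82,"em":59,"j":98,"s":4},"job":[25,73,84]}
After op 9 (add /y 17): {"dwh":{"c":82,"em":59,"j":98,"s":4},"job":[25,73,84],"y":17}
After op 10 (replace /job/2 87): {"dwh":{"c":82,"em":59,"j":98,"s":4},"job":[25,73,87],"y":17}
After op 11 (replace /job/0 29): {"dwh":{"c":82,"em":59,"j":98,"s":4},"job":[29,73,87],"y":17}
After op 12 (replace /y 20): {"dwh":{"c":82,"em":59,"j":98,"s":4},"job":[29,73,87],"y":20}
After op 13 (replace /job 32): {"dwh":{"c":82,"em":59,"j":98,"s":4},"job":32,"y":20}
After op 14 (replace /dwh/s 75): {"dwh":{"c":82,"em":59,"j":98,"s":75},"job":32,"y":20}
After op 15 (replace /dwh/c 9): {"dwh":{"c":9,"em":59,"j":98,"s":75},"job":32,"y":20}
After op 16 (add /nk 58): {"dwh":{"c":9,"em":59,"j":98,"s":75},"job":32,"nk":58,"y":20}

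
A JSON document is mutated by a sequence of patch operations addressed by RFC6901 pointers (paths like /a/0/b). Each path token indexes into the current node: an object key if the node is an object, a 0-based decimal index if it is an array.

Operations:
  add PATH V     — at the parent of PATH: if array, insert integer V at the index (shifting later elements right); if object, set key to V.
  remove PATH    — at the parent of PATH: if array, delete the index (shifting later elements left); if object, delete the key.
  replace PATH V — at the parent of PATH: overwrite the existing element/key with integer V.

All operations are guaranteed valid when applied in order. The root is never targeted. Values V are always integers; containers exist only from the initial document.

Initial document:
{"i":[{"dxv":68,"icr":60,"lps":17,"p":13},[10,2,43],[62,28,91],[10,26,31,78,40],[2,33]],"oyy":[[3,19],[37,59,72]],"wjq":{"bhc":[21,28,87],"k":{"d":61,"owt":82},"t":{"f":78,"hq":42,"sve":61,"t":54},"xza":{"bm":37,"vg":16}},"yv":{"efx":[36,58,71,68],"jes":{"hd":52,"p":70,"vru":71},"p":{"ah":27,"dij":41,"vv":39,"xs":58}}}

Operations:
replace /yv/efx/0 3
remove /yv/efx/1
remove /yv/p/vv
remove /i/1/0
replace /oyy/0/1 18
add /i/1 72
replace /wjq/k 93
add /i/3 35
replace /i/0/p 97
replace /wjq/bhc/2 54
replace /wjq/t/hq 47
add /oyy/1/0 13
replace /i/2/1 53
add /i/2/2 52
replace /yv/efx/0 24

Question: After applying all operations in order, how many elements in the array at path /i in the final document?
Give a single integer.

Answer: 7

Derivation:
After op 1 (replace /yv/efx/0 3): {"i":[{"dxv":68,"icr":60,"lps":17,"p":13},[10,2,43],[62,28,91],[10,26,31,78,40],[2,33]],"oyy":[[3,19],[37,59,72]],"wjq":{"bhc":[21,28,87],"k":{"d":61,"owt":82},"t":{"f":78,"hq":42,"sve":61,"t":54},"xza":{"bm":37,"vg":16}},"yv":{"efx":[3,58,71,68],"jes":{"hd":52,"p":70,"vru":71},"p":{"ah":27,"dij":41,"vv":39,"xs":58}}}
After op 2 (remove /yv/efx/1): {"i":[{"dxv":68,"icr":60,"lps":17,"p":13},[10,2,43],[62,28,91],[10,26,31,78,40],[2,33]],"oyy":[[3,19],[37,59,72]],"wjq":{"bhc":[21,28,87],"k":{"d":61,"owt":82},"t":{"f":78,"hq":42,"sve":61,"t":54},"xza":{"bm":37,"vg":16}},"yv":{"efx":[3,71,68],"jes":{"hd":52,"p":70,"vru":71},"p":{"ah":27,"dij":41,"vv":39,"xs":58}}}
After op 3 (remove /yv/p/vv): {"i":[{"dxv":68,"icr":60,"lps":17,"p":13},[10,2,43],[62,28,91],[10,26,31,78,40],[2,33]],"oyy":[[3,19],[37,59,72]],"wjq":{"bhc":[21,28,87],"k":{"d":61,"owt":82},"t":{"f":78,"hq":42,"sve":61,"t":54},"xza":{"bm":37,"vg":16}},"yv":{"efx":[3,71,68],"jes":{"hd":52,"p":70,"vru":71},"p":{"ah":27,"dij":41,"xs":58}}}
After op 4 (remove /i/1/0): {"i":[{"dxv":68,"icr":60,"lps":17,"p":13},[2,43],[62,28,91],[10,26,31,78,40],[2,33]],"oyy":[[3,19],[37,59,72]],"wjq":{"bhc":[21,28,87],"k":{"d":61,"owt":82},"t":{"f":78,"hq":42,"sve":61,"t":54},"xza":{"bm":37,"vg":16}},"yv":{"efx":[3,71,68],"jes":{"hd":52,"p":70,"vru":71},"p":{"ah":27,"dij":41,"xs":58}}}
After op 5 (replace /oyy/0/1 18): {"i":[{"dxv":68,"icr":60,"lps":17,"p":13},[2,43],[62,28,91],[10,26,31,78,40],[2,33]],"oyy":[[3,18],[37,59,72]],"wjq":{"bhc":[21,28,87],"k":{"d":61,"owt":82},"t":{"f":78,"hq":42,"sve":61,"t":54},"xza":{"bm":37,"vg":16}},"yv":{"efx":[3,71,68],"jes":{"hd":52,"p":70,"vru":71},"p":{"ah":27,"dij":41,"xs":58}}}
After op 6 (add /i/1 72): {"i":[{"dxv":68,"icr":60,"lps":17,"p":13},72,[2,43],[62,28,91],[10,26,31,78,40],[2,33]],"oyy":[[3,18],[37,59,72]],"wjq":{"bhc":[21,28,87],"k":{"d":61,"owt":82},"t":{"f":78,"hq":42,"sve":61,"t":54},"xza":{"bm":37,"vg":16}},"yv":{"efx":[3,71,68],"jes":{"hd":52,"p":70,"vru":71},"p":{"ah":27,"dij":41,"xs":58}}}
After op 7 (replace /wjq/k 93): {"i":[{"dxv":68,"icr":60,"lps":17,"p":13},72,[2,43],[62,28,91],[10,26,31,78,40],[2,33]],"oyy":[[3,18],[37,59,72]],"wjq":{"bhc":[21,28,87],"k":93,"t":{"f":78,"hq":42,"sve":61,"t":54},"xza":{"bm":37,"vg":16}},"yv":{"efx":[3,71,68],"jes":{"hd":52,"p":70,"vru":71},"p":{"ah":27,"dij":41,"xs":58}}}
After op 8 (add /i/3 35): {"i":[{"dxv":68,"icr":60,"lps":17,"p":13},72,[2,43],35,[62,28,91],[10,26,31,78,40],[2,33]],"oyy":[[3,18],[37,59,72]],"wjq":{"bhc":[21,28,87],"k":93,"t":{"f":78,"hq":42,"sve":61,"t":54},"xza":{"bm":37,"vg":16}},"yv":{"efx":[3,71,68],"jes":{"hd":52,"p":70,"vru":71},"p":{"ah":27,"dij":41,"xs":58}}}
After op 9 (replace /i/0/p 97): {"i":[{"dxv":68,"icr":60,"lps":17,"p":97},72,[2,43],35,[62,28,91],[10,26,31,78,40],[2,33]],"oyy":[[3,18],[37,59,72]],"wjq":{"bhc":[21,28,87],"k":93,"t":{"f":78,"hq":42,"sve":61,"t":54},"xza":{"bm":37,"vg":16}},"yv":{"efx":[3,71,68],"jes":{"hd":52,"p":70,"vru":71},"p":{"ah":27,"dij":41,"xs":58}}}
After op 10 (replace /wjq/bhc/2 54): {"i":[{"dxv":68,"icr":60,"lps":17,"p":97},72,[2,43],35,[62,28,91],[10,26,31,78,40],[2,33]],"oyy":[[3,18],[37,59,72]],"wjq":{"bhc":[21,28,54],"k":93,"t":{"f":78,"hq":42,"sve":61,"t":54},"xza":{"bm":37,"vg":16}},"yv":{"efx":[3,71,68],"jes":{"hd":52,"p":70,"vru":71},"p":{"ah":27,"dij":41,"xs":58}}}
After op 11 (replace /wjq/t/hq 47): {"i":[{"dxv":68,"icr":60,"lps":17,"p":97},72,[2,43],35,[62,28,91],[10,26,31,78,40],[2,33]],"oyy":[[3,18],[37,59,72]],"wjq":{"bhc":[21,28,54],"k":93,"t":{"f":78,"hq":47,"sve":61,"t":54},"xza":{"bm":37,"vg":16}},"yv":{"efx":[3,71,68],"jes":{"hd":52,"p":70,"vru":71},"p":{"ah":27,"dij":41,"xs":58}}}
After op 12 (add /oyy/1/0 13): {"i":[{"dxv":68,"icr":60,"lps":17,"p":97},72,[2,43],35,[62,28,91],[10,26,31,78,40],[2,33]],"oyy":[[3,18],[13,37,59,72]],"wjq":{"bhc":[21,28,54],"k":93,"t":{"f":78,"hq":47,"sve":61,"t":54},"xza":{"bm":37,"vg":16}},"yv":{"efx":[3,71,68],"jes":{"hd":52,"p":70,"vru":71},"p":{"ah":27,"dij":41,"xs":58}}}
After op 13 (replace /i/2/1 53): {"i":[{"dxv":68,"icr":60,"lps":17,"p":97},72,[2,53],35,[62,28,91],[10,26,31,78,40],[2,33]],"oyy":[[3,18],[13,37,59,72]],"wjq":{"bhc":[21,28,54],"k":93,"t":{"f":78,"hq":47,"sve":61,"t":54},"xza":{"bm":37,"vg":16}},"yv":{"efx":[3,71,68],"jes":{"hd":52,"p":70,"vru":71},"p":{"ah":27,"dij":41,"xs":58}}}
After op 14 (add /i/2/2 52): {"i":[{"dxv":68,"icr":60,"lps":17,"p":97},72,[2,53,52],35,[62,28,91],[10,26,31,78,40],[2,33]],"oyy":[[3,18],[13,37,59,72]],"wjq":{"bhc":[21,28,54],"k":93,"t":{"f":78,"hq":47,"sve":61,"t":54},"xza":{"bm":37,"vg":16}},"yv":{"efx":[3,71,68],"jes":{"hd":52,"p":70,"vru":71},"p":{"ah":27,"dij":41,"xs":58}}}
After op 15 (replace /yv/efx/0 24): {"i":[{"dxv":68,"icr":60,"lps":17,"p":97},72,[2,53,52],35,[62,28,91],[10,26,31,78,40],[2,33]],"oyy":[[3,18],[13,37,59,72]],"wjq":{"bhc":[21,28,54],"k":93,"t":{"f":78,"hq":47,"sve":61,"t":54},"xza":{"bm":37,"vg":16}},"yv":{"efx":[24,71,68],"jes":{"hd":52,"p":70,"vru":71},"p":{"ah":27,"dij":41,"xs":58}}}
Size at path /i: 7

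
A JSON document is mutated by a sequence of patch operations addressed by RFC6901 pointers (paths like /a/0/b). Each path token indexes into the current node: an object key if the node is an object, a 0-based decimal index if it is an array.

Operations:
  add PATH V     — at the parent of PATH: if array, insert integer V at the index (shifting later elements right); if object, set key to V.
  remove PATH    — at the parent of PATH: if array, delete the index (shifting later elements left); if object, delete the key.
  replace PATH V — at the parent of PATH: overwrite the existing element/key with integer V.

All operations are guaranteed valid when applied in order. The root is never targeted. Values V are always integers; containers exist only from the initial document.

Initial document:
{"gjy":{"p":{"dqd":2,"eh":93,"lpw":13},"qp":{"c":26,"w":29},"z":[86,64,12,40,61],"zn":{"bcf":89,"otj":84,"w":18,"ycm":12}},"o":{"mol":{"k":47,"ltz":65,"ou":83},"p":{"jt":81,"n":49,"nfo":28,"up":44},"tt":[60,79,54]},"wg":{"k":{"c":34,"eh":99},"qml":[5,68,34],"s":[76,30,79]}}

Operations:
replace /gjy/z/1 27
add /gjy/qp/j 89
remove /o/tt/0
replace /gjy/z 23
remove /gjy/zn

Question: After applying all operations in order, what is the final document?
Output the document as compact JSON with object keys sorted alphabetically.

Answer: {"gjy":{"p":{"dqd":2,"eh":93,"lpw":13},"qp":{"c":26,"j":89,"w":29},"z":23},"o":{"mol":{"k":47,"ltz":65,"ou":83},"p":{"jt":81,"n":49,"nfo":28,"up":44},"tt":[79,54]},"wg":{"k":{"c":34,"eh":99},"qml":[5,68,34],"s":[76,30,79]}}

Derivation:
After op 1 (replace /gjy/z/1 27): {"gjy":{"p":{"dqd":2,"eh":93,"lpw":13},"qp":{"c":26,"w":29},"z":[86,27,12,40,61],"zn":{"bcf":89,"otj":84,"w":18,"ycm":12}},"o":{"mol":{"k":47,"ltz":65,"ou":83},"p":{"jt":81,"n":49,"nfo":28,"up":44},"tt":[60,79,54]},"wg":{"k":{"c":34,"eh":99},"qml":[5,68,34],"s":[76,30,79]}}
After op 2 (add /gjy/qp/j 89): {"gjy":{"p":{"dqd":2,"eh":93,"lpw":13},"qp":{"c":26,"j":89,"w":29},"z":[86,27,12,40,61],"zn":{"bcf":89,"otj":84,"w":18,"ycm":12}},"o":{"mol":{"k":47,"ltz":65,"ou":83},"p":{"jt":81,"n":49,"nfo":28,"up":44},"tt":[60,79,54]},"wg":{"k":{"c":34,"eh":99},"qml":[5,68,34],"s":[76,30,79]}}
After op 3 (remove /o/tt/0): {"gjy":{"p":{"dqd":2,"eh":93,"lpw":13},"qp":{"c":26,"j":89,"w":29},"z":[86,27,12,40,61],"zn":{"bcf":89,"otj":84,"w":18,"ycm":12}},"o":{"mol":{"k":47,"ltz":65,"ou":83},"p":{"jt":81,"n":49,"nfo":28,"up":44},"tt":[79,54]},"wg":{"k":{"c":34,"eh":99},"qml":[5,68,34],"s":[76,30,79]}}
After op 4 (replace /gjy/z 23): {"gjy":{"p":{"dqd":2,"eh":93,"lpw":13},"qp":{"c":26,"j":89,"w":29},"z":23,"zn":{"bcf":89,"otj":84,"w":18,"ycm":12}},"o":{"mol":{"k":47,"ltz":65,"ou":83},"p":{"jt":81,"n":49,"nfo":28,"up":44},"tt":[79,54]},"wg":{"k":{"c":34,"eh":99},"qml":[5,68,34],"s":[76,30,79]}}
After op 5 (remove /gjy/zn): {"gjy":{"p":{"dqd":2,"eh":93,"lpw":13},"qp":{"c":26,"j":89,"w":29},"z":23},"o":{"mol":{"k":47,"ltz":65,"ou":83},"p":{"jt":81,"n":49,"nfo":28,"up":44},"tt":[79,54]},"wg":{"k":{"c":34,"eh":99},"qml":[5,68,34],"s":[76,30,79]}}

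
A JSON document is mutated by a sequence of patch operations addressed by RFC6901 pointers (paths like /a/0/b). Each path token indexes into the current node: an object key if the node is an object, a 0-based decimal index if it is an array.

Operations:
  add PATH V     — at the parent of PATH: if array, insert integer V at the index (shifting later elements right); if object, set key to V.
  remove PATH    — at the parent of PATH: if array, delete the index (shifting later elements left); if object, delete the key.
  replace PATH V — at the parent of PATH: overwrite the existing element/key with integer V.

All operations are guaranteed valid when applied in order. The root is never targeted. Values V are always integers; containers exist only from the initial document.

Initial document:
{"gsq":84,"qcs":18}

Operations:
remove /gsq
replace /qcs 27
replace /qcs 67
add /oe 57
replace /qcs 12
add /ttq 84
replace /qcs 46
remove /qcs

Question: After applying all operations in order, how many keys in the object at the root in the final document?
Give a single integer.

After op 1 (remove /gsq): {"qcs":18}
After op 2 (replace /qcs 27): {"qcs":27}
After op 3 (replace /qcs 67): {"qcs":67}
After op 4 (add /oe 57): {"oe":57,"qcs":67}
After op 5 (replace /qcs 12): {"oe":57,"qcs":12}
After op 6 (add /ttq 84): {"oe":57,"qcs":12,"ttq":84}
After op 7 (replace /qcs 46): {"oe":57,"qcs":46,"ttq":84}
After op 8 (remove /qcs): {"oe":57,"ttq":84}
Size at the root: 2

Answer: 2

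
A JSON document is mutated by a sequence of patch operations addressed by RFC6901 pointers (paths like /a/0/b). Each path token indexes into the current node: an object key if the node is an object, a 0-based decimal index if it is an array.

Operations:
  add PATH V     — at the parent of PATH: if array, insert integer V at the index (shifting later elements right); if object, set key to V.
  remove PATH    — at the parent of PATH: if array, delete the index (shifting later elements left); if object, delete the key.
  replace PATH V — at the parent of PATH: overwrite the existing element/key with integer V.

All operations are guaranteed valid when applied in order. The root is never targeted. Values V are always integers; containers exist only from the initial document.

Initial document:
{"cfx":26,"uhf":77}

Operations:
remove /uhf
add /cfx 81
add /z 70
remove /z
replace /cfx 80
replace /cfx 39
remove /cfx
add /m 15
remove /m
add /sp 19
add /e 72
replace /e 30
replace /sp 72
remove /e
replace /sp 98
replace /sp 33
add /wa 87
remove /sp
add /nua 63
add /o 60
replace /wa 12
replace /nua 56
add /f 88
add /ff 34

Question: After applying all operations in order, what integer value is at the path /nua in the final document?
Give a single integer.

After op 1 (remove /uhf): {"cfx":26}
After op 2 (add /cfx 81): {"cfx":81}
After op 3 (add /z 70): {"cfx":81,"z":70}
After op 4 (remove /z): {"cfx":81}
After op 5 (replace /cfx 80): {"cfx":80}
After op 6 (replace /cfx 39): {"cfx":39}
After op 7 (remove /cfx): {}
After op 8 (add /m 15): {"m":15}
After op 9 (remove /m): {}
After op 10 (add /sp 19): {"sp":19}
After op 11 (add /e 72): {"e":72,"sp":19}
After op 12 (replace /e 30): {"e":30,"sp":19}
After op 13 (replace /sp 72): {"e":30,"sp":72}
After op 14 (remove /e): {"sp":72}
After op 15 (replace /sp 98): {"sp":98}
After op 16 (replace /sp 33): {"sp":33}
After op 17 (add /wa 87): {"sp":33,"wa":87}
After op 18 (remove /sp): {"wa":87}
After op 19 (add /nua 63): {"nua":63,"wa":87}
After op 20 (add /o 60): {"nua":63,"o":60,"wa":87}
After op 21 (replace /wa 12): {"nua":63,"o":60,"wa":12}
After op 22 (replace /nua 56): {"nua":56,"o":60,"wa":12}
After op 23 (add /f 88): {"f":88,"nua":56,"o":60,"wa":12}
After op 24 (add /ff 34): {"f":88,"ff":34,"nua":56,"o":60,"wa":12}
Value at /nua: 56

Answer: 56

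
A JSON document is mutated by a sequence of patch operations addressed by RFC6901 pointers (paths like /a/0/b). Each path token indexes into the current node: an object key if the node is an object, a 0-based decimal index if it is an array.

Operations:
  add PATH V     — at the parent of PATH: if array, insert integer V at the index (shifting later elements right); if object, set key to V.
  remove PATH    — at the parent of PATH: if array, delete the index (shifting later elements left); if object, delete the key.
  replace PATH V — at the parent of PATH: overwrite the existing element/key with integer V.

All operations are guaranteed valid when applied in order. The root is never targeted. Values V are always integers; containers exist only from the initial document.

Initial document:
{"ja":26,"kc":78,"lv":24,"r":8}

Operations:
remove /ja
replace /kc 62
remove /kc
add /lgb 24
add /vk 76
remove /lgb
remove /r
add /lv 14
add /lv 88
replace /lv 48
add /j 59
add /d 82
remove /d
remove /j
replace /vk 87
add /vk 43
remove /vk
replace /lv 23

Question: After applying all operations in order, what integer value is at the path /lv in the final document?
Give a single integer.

After op 1 (remove /ja): {"kc":78,"lv":24,"r":8}
After op 2 (replace /kc 62): {"kc":62,"lv":24,"r":8}
After op 3 (remove /kc): {"lv":24,"r":8}
After op 4 (add /lgb 24): {"lgb":24,"lv":24,"r":8}
After op 5 (add /vk 76): {"lgb":24,"lv":24,"r":8,"vk":76}
After op 6 (remove /lgb): {"lv":24,"r":8,"vk":76}
After op 7 (remove /r): {"lv":24,"vk":76}
After op 8 (add /lv 14): {"lv":14,"vk":76}
After op 9 (add /lv 88): {"lv":88,"vk":76}
After op 10 (replace /lv 48): {"lv":48,"vk":76}
After op 11 (add /j 59): {"j":59,"lv":48,"vk":76}
After op 12 (add /d 82): {"d":82,"j":59,"lv":48,"vk":76}
After op 13 (remove /d): {"j":59,"lv":48,"vk":76}
After op 14 (remove /j): {"lv":48,"vk":76}
After op 15 (replace /vk 87): {"lv":48,"vk":87}
After op 16 (add /vk 43): {"lv":48,"vk":43}
After op 17 (remove /vk): {"lv":48}
After op 18 (replace /lv 23): {"lv":23}
Value at /lv: 23

Answer: 23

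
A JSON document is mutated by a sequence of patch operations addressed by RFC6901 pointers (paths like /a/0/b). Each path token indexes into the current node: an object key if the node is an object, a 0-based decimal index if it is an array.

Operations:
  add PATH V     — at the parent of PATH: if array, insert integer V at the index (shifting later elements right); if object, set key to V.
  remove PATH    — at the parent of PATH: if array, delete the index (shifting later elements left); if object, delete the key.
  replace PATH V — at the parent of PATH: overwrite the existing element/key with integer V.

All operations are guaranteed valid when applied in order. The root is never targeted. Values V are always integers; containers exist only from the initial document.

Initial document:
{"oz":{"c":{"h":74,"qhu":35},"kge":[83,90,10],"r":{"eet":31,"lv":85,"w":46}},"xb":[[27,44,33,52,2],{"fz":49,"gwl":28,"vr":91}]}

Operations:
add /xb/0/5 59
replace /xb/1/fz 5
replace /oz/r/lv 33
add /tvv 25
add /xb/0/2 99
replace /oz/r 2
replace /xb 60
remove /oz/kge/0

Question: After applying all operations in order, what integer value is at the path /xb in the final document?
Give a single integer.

Answer: 60

Derivation:
After op 1 (add /xb/0/5 59): {"oz":{"c":{"h":74,"qhu":35},"kge":[83,90,10],"r":{"eet":31,"lv":85,"w":46}},"xb":[[27,44,33,52,2,59],{"fz":49,"gwl":28,"vr":91}]}
After op 2 (replace /xb/1/fz 5): {"oz":{"c":{"h":74,"qhu":35},"kge":[83,90,10],"r":{"eet":31,"lv":85,"w":46}},"xb":[[27,44,33,52,2,59],{"fz":5,"gwl":28,"vr":91}]}
After op 3 (replace /oz/r/lv 33): {"oz":{"c":{"h":74,"qhu":35},"kge":[83,90,10],"r":{"eet":31,"lv":33,"w":46}},"xb":[[27,44,33,52,2,59],{"fz":5,"gwl":28,"vr":91}]}
After op 4 (add /tvv 25): {"oz":{"c":{"h":74,"qhu":35},"kge":[83,90,10],"r":{"eet":31,"lv":33,"w":46}},"tvv":25,"xb":[[27,44,33,52,2,59],{"fz":5,"gwl":28,"vr":91}]}
After op 5 (add /xb/0/2 99): {"oz":{"c":{"h":74,"qhu":35},"kge":[83,90,10],"r":{"eet":31,"lv":33,"w":46}},"tvv":25,"xb":[[27,44,99,33,52,2,59],{"fz":5,"gwl":28,"vr":91}]}
After op 6 (replace /oz/r 2): {"oz":{"c":{"h":74,"qhu":35},"kge":[83,90,10],"r":2},"tvv":25,"xb":[[27,44,99,33,52,2,59],{"fz":5,"gwl":28,"vr":91}]}
After op 7 (replace /xb 60): {"oz":{"c":{"h":74,"qhu":35},"kge":[83,90,10],"r":2},"tvv":25,"xb":60}
After op 8 (remove /oz/kge/0): {"oz":{"c":{"h":74,"qhu":35},"kge":[90,10],"r":2},"tvv":25,"xb":60}
Value at /xb: 60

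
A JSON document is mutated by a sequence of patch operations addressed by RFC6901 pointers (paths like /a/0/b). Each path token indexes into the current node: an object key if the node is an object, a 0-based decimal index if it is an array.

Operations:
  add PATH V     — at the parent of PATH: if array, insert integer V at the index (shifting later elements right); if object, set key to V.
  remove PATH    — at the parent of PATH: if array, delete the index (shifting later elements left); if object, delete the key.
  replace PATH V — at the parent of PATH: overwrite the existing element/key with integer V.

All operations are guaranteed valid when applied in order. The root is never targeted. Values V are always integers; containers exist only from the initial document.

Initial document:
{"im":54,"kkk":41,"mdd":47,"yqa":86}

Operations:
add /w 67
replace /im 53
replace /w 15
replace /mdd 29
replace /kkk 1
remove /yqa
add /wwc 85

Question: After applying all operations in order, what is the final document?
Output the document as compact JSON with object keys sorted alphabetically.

After op 1 (add /w 67): {"im":54,"kkk":41,"mdd":47,"w":67,"yqa":86}
After op 2 (replace /im 53): {"im":53,"kkk":41,"mdd":47,"w":67,"yqa":86}
After op 3 (replace /w 15): {"im":53,"kkk":41,"mdd":47,"w":15,"yqa":86}
After op 4 (replace /mdd 29): {"im":53,"kkk":41,"mdd":29,"w":15,"yqa":86}
After op 5 (replace /kkk 1): {"im":53,"kkk":1,"mdd":29,"w":15,"yqa":86}
After op 6 (remove /yqa): {"im":53,"kkk":1,"mdd":29,"w":15}
After op 7 (add /wwc 85): {"im":53,"kkk":1,"mdd":29,"w":15,"wwc":85}

Answer: {"im":53,"kkk":1,"mdd":29,"w":15,"wwc":85}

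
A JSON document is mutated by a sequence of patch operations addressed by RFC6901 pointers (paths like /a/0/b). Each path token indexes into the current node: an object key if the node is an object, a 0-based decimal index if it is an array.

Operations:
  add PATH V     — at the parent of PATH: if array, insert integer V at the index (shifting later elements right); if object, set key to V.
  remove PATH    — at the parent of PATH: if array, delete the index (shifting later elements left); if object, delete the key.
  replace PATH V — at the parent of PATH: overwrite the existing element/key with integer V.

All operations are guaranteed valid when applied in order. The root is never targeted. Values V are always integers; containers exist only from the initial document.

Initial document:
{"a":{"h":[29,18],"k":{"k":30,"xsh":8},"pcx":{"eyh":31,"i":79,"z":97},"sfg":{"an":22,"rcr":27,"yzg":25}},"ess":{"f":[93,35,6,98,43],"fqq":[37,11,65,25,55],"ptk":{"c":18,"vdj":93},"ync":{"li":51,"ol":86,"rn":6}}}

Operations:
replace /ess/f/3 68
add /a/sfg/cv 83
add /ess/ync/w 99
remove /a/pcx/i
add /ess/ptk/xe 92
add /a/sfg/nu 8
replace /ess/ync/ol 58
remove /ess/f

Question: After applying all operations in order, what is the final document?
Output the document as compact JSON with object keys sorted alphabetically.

Answer: {"a":{"h":[29,18],"k":{"k":30,"xsh":8},"pcx":{"eyh":31,"z":97},"sfg":{"an":22,"cv":83,"nu":8,"rcr":27,"yzg":25}},"ess":{"fqq":[37,11,65,25,55],"ptk":{"c":18,"vdj":93,"xe":92},"ync":{"li":51,"ol":58,"rn":6,"w":99}}}

Derivation:
After op 1 (replace /ess/f/3 68): {"a":{"h":[29,18],"k":{"k":30,"xsh":8},"pcx":{"eyh":31,"i":79,"z":97},"sfg":{"an":22,"rcr":27,"yzg":25}},"ess":{"f":[93,35,6,68,43],"fqq":[37,11,65,25,55],"ptk":{"c":18,"vdj":93},"ync":{"li":51,"ol":86,"rn":6}}}
After op 2 (add /a/sfg/cv 83): {"a":{"h":[29,18],"k":{"k":30,"xsh":8},"pcx":{"eyh":31,"i":79,"z":97},"sfg":{"an":22,"cv":83,"rcr":27,"yzg":25}},"ess":{"f":[93,35,6,68,43],"fqq":[37,11,65,25,55],"ptk":{"c":18,"vdj":93},"ync":{"li":51,"ol":86,"rn":6}}}
After op 3 (add /ess/ync/w 99): {"a":{"h":[29,18],"k":{"k":30,"xsh":8},"pcx":{"eyh":31,"i":79,"z":97},"sfg":{"an":22,"cv":83,"rcr":27,"yzg":25}},"ess":{"f":[93,35,6,68,43],"fqq":[37,11,65,25,55],"ptk":{"c":18,"vdj":93},"ync":{"li":51,"ol":86,"rn":6,"w":99}}}
After op 4 (remove /a/pcx/i): {"a":{"h":[29,18],"k":{"k":30,"xsh":8},"pcx":{"eyh":31,"z":97},"sfg":{"an":22,"cv":83,"rcr":27,"yzg":25}},"ess":{"f":[93,35,6,68,43],"fqq":[37,11,65,25,55],"ptk":{"c":18,"vdj":93},"ync":{"li":51,"ol":86,"rn":6,"w":99}}}
After op 5 (add /ess/ptk/xe 92): {"a":{"h":[29,18],"k":{"k":30,"xsh":8},"pcx":{"eyh":31,"z":97},"sfg":{"an":22,"cv":83,"rcr":27,"yzg":25}},"ess":{"f":[93,35,6,68,43],"fqq":[37,11,65,25,55],"ptk":{"c":18,"vdj":93,"xe":92},"ync":{"li":51,"ol":86,"rn":6,"w":99}}}
After op 6 (add /a/sfg/nu 8): {"a":{"h":[29,18],"k":{"k":30,"xsh":8},"pcx":{"eyh":31,"z":97},"sfg":{"an":22,"cv":83,"nu":8,"rcr":27,"yzg":25}},"ess":{"f":[93,35,6,68,43],"fqq":[37,11,65,25,55],"ptk":{"c":18,"vdj":93,"xe":92},"ync":{"li":51,"ol":86,"rn":6,"w":99}}}
After op 7 (replace /ess/ync/ol 58): {"a":{"h":[29,18],"k":{"k":30,"xsh":8},"pcx":{"eyh":31,"z":97},"sfg":{"an":22,"cv":83,"nu":8,"rcr":27,"yzg":25}},"ess":{"f":[93,35,6,68,43],"fqq":[37,11,65,25,55],"ptk":{"c":18,"vdj":93,"xe":92},"ync":{"li":51,"ol":58,"rn":6,"w":99}}}
After op 8 (remove /ess/f): {"a":{"h":[29,18],"k":{"k":30,"xsh":8},"pcx":{"eyh":31,"z":97},"sfg":{"an":22,"cv":83,"nu":8,"rcr":27,"yzg":25}},"ess":{"fqq":[37,11,65,25,55],"ptk":{"c":18,"vdj":93,"xe":92},"ync":{"li":51,"ol":58,"rn":6,"w":99}}}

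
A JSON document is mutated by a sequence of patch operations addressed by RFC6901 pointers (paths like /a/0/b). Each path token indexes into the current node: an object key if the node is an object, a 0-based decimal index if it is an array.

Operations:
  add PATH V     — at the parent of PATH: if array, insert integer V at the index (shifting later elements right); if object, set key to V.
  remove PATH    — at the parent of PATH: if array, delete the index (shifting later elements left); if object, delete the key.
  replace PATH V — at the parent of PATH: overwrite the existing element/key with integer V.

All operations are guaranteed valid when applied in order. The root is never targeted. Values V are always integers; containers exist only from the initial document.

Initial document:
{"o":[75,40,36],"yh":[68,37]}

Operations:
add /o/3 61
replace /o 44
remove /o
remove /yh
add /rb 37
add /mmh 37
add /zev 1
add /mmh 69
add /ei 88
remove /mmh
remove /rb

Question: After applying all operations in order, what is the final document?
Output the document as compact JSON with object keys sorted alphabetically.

After op 1 (add /o/3 61): {"o":[75,40,36,61],"yh":[68,37]}
After op 2 (replace /o 44): {"o":44,"yh":[68,37]}
After op 3 (remove /o): {"yh":[68,37]}
After op 4 (remove /yh): {}
After op 5 (add /rb 37): {"rb":37}
After op 6 (add /mmh 37): {"mmh":37,"rb":37}
After op 7 (add /zev 1): {"mmh":37,"rb":37,"zev":1}
After op 8 (add /mmh 69): {"mmh":69,"rb":37,"zev":1}
After op 9 (add /ei 88): {"ei":88,"mmh":69,"rb":37,"zev":1}
After op 10 (remove /mmh): {"ei":88,"rb":37,"zev":1}
After op 11 (remove /rb): {"ei":88,"zev":1}

Answer: {"ei":88,"zev":1}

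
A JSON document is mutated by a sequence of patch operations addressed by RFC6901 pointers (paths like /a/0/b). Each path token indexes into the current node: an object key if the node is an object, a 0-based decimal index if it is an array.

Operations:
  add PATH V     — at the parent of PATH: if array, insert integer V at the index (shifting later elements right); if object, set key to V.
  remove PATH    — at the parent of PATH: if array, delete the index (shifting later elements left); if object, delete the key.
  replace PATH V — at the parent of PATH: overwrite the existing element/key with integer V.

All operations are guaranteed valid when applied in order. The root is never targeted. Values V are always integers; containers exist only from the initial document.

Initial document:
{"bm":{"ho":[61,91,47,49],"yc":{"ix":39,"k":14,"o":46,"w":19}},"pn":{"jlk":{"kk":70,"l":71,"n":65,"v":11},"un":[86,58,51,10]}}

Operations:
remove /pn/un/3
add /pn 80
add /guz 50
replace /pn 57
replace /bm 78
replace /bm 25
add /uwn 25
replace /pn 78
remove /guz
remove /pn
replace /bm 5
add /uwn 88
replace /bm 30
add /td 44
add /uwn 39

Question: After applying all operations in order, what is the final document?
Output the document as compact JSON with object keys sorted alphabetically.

After op 1 (remove /pn/un/3): {"bm":{"ho":[61,91,47,49],"yc":{"ix":39,"k":14,"o":46,"w":19}},"pn":{"jlk":{"kk":70,"l":71,"n":65,"v":11},"un":[86,58,51]}}
After op 2 (add /pn 80): {"bm":{"ho":[61,91,47,49],"yc":{"ix":39,"k":14,"o":46,"w":19}},"pn":80}
After op 3 (add /guz 50): {"bm":{"ho":[61,91,47,49],"yc":{"ix":39,"k":14,"o":46,"w":19}},"guz":50,"pn":80}
After op 4 (replace /pn 57): {"bm":{"ho":[61,91,47,49],"yc":{"ix":39,"k":14,"o":46,"w":19}},"guz":50,"pn":57}
After op 5 (replace /bm 78): {"bm":78,"guz":50,"pn":57}
After op 6 (replace /bm 25): {"bm":25,"guz":50,"pn":57}
After op 7 (add /uwn 25): {"bm":25,"guz":50,"pn":57,"uwn":25}
After op 8 (replace /pn 78): {"bm":25,"guz":50,"pn":78,"uwn":25}
After op 9 (remove /guz): {"bm":25,"pn":78,"uwn":25}
After op 10 (remove /pn): {"bm":25,"uwn":25}
After op 11 (replace /bm 5): {"bm":5,"uwn":25}
After op 12 (add /uwn 88): {"bm":5,"uwn":88}
After op 13 (replace /bm 30): {"bm":30,"uwn":88}
After op 14 (add /td 44): {"bm":30,"td":44,"uwn":88}
After op 15 (add /uwn 39): {"bm":30,"td":44,"uwn":39}

Answer: {"bm":30,"td":44,"uwn":39}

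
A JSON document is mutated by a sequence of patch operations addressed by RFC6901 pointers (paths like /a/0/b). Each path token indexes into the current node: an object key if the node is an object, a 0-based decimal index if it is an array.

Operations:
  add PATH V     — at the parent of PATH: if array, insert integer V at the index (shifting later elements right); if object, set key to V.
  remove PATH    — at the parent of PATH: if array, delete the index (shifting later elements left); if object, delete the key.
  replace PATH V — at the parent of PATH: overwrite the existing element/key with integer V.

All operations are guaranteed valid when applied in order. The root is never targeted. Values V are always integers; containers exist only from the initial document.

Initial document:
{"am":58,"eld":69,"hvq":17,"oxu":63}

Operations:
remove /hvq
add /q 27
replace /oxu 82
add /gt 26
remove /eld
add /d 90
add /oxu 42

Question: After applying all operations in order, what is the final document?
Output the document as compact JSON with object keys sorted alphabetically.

After op 1 (remove /hvq): {"am":58,"eld":69,"oxu":63}
After op 2 (add /q 27): {"am":58,"eld":69,"oxu":63,"q":27}
After op 3 (replace /oxu 82): {"am":58,"eld":69,"oxu":82,"q":27}
After op 4 (add /gt 26): {"am":58,"eld":69,"gt":26,"oxu":82,"q":27}
After op 5 (remove /eld): {"am":58,"gt":26,"oxu":82,"q":27}
After op 6 (add /d 90): {"am":58,"d":90,"gt":26,"oxu":82,"q":27}
After op 7 (add /oxu 42): {"am":58,"d":90,"gt":26,"oxu":42,"q":27}

Answer: {"am":58,"d":90,"gt":26,"oxu":42,"q":27}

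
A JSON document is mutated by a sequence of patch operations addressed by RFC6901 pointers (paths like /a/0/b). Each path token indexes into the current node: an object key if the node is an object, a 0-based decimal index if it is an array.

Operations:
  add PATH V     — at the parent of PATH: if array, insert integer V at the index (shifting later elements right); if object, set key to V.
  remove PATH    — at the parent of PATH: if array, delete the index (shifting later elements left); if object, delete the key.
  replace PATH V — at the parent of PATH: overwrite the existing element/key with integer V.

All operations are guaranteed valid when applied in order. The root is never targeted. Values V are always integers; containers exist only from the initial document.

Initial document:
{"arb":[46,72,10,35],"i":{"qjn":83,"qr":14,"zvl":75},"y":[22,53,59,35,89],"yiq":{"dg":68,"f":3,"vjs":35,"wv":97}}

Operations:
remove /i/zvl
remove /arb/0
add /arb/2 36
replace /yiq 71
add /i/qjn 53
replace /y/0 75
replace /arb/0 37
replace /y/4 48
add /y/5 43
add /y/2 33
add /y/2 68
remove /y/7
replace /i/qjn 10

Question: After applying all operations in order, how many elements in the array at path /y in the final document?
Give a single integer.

After op 1 (remove /i/zvl): {"arb":[46,72,10,35],"i":{"qjn":83,"qr":14},"y":[22,53,59,35,89],"yiq":{"dg":68,"f":3,"vjs":35,"wv":97}}
After op 2 (remove /arb/0): {"arb":[72,10,35],"i":{"qjn":83,"qr":14},"y":[22,53,59,35,89],"yiq":{"dg":68,"f":3,"vjs":35,"wv":97}}
After op 3 (add /arb/2 36): {"arb":[72,10,36,35],"i":{"qjn":83,"qr":14},"y":[22,53,59,35,89],"yiq":{"dg":68,"f":3,"vjs":35,"wv":97}}
After op 4 (replace /yiq 71): {"arb":[72,10,36,35],"i":{"qjn":83,"qr":14},"y":[22,53,59,35,89],"yiq":71}
After op 5 (add /i/qjn 53): {"arb":[72,10,36,35],"i":{"qjn":53,"qr":14},"y":[22,53,59,35,89],"yiq":71}
After op 6 (replace /y/0 75): {"arb":[72,10,36,35],"i":{"qjn":53,"qr":14},"y":[75,53,59,35,89],"yiq":71}
After op 7 (replace /arb/0 37): {"arb":[37,10,36,35],"i":{"qjn":53,"qr":14},"y":[75,53,59,35,89],"yiq":71}
After op 8 (replace /y/4 48): {"arb":[37,10,36,35],"i":{"qjn":53,"qr":14},"y":[75,53,59,35,48],"yiq":71}
After op 9 (add /y/5 43): {"arb":[37,10,36,35],"i":{"qjn":53,"qr":14},"y":[75,53,59,35,48,43],"yiq":71}
After op 10 (add /y/2 33): {"arb":[37,10,36,35],"i":{"qjn":53,"qr":14},"y":[75,53,33,59,35,48,43],"yiq":71}
After op 11 (add /y/2 68): {"arb":[37,10,36,35],"i":{"qjn":53,"qr":14},"y":[75,53,68,33,59,35,48,43],"yiq":71}
After op 12 (remove /y/7): {"arb":[37,10,36,35],"i":{"qjn":53,"qr":14},"y":[75,53,68,33,59,35,48],"yiq":71}
After op 13 (replace /i/qjn 10): {"arb":[37,10,36,35],"i":{"qjn":10,"qr":14},"y":[75,53,68,33,59,35,48],"yiq":71}
Size at path /y: 7

Answer: 7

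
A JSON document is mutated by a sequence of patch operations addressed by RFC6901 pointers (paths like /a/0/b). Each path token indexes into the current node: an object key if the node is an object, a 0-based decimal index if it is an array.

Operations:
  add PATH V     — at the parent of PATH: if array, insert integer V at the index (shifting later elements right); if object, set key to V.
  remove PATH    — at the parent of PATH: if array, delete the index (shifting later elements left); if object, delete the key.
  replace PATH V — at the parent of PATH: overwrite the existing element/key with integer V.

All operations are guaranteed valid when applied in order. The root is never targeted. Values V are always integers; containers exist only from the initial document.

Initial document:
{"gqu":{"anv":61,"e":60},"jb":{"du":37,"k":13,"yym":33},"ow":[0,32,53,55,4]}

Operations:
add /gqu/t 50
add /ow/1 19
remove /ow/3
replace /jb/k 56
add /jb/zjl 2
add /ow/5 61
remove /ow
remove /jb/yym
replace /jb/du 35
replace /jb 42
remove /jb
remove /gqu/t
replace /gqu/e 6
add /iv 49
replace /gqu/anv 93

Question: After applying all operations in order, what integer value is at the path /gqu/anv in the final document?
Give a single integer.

Answer: 93

Derivation:
After op 1 (add /gqu/t 50): {"gqu":{"anv":61,"e":60,"t":50},"jb":{"du":37,"k":13,"yym":33},"ow":[0,32,53,55,4]}
After op 2 (add /ow/1 19): {"gqu":{"anv":61,"e":60,"t":50},"jb":{"du":37,"k":13,"yym":33},"ow":[0,19,32,53,55,4]}
After op 3 (remove /ow/3): {"gqu":{"anv":61,"e":60,"t":50},"jb":{"du":37,"k":13,"yym":33},"ow":[0,19,32,55,4]}
After op 4 (replace /jb/k 56): {"gqu":{"anv":61,"e":60,"t":50},"jb":{"du":37,"k":56,"yym":33},"ow":[0,19,32,55,4]}
After op 5 (add /jb/zjl 2): {"gqu":{"anv":61,"e":60,"t":50},"jb":{"du":37,"k":56,"yym":33,"zjl":2},"ow":[0,19,32,55,4]}
After op 6 (add /ow/5 61): {"gqu":{"anv":61,"e":60,"t":50},"jb":{"du":37,"k":56,"yym":33,"zjl":2},"ow":[0,19,32,55,4,61]}
After op 7 (remove /ow): {"gqu":{"anv":61,"e":60,"t":50},"jb":{"du":37,"k":56,"yym":33,"zjl":2}}
After op 8 (remove /jb/yym): {"gqu":{"anv":61,"e":60,"t":50},"jb":{"du":37,"k":56,"zjl":2}}
After op 9 (replace /jb/du 35): {"gqu":{"anv":61,"e":60,"t":50},"jb":{"du":35,"k":56,"zjl":2}}
After op 10 (replace /jb 42): {"gqu":{"anv":61,"e":60,"t":50},"jb":42}
After op 11 (remove /jb): {"gqu":{"anv":61,"e":60,"t":50}}
After op 12 (remove /gqu/t): {"gqu":{"anv":61,"e":60}}
After op 13 (replace /gqu/e 6): {"gqu":{"anv":61,"e":6}}
After op 14 (add /iv 49): {"gqu":{"anv":61,"e":6},"iv":49}
After op 15 (replace /gqu/anv 93): {"gqu":{"anv":93,"e":6},"iv":49}
Value at /gqu/anv: 93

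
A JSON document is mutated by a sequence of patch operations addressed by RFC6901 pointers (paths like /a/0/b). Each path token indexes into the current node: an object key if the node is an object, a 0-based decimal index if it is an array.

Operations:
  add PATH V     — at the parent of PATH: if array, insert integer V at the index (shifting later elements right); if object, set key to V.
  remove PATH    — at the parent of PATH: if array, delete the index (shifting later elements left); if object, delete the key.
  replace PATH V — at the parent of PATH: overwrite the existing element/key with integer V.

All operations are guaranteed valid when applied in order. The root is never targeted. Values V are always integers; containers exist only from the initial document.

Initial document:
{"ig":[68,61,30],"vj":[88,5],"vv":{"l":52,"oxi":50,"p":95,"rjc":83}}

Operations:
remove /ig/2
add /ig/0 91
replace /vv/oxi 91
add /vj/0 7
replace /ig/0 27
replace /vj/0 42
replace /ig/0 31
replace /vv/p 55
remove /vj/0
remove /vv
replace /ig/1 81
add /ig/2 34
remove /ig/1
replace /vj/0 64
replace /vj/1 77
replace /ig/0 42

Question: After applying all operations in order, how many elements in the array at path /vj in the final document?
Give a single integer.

Answer: 2

Derivation:
After op 1 (remove /ig/2): {"ig":[68,61],"vj":[88,5],"vv":{"l":52,"oxi":50,"p":95,"rjc":83}}
After op 2 (add /ig/0 91): {"ig":[91,68,61],"vj":[88,5],"vv":{"l":52,"oxi":50,"p":95,"rjc":83}}
After op 3 (replace /vv/oxi 91): {"ig":[91,68,61],"vj":[88,5],"vv":{"l":52,"oxi":91,"p":95,"rjc":83}}
After op 4 (add /vj/0 7): {"ig":[91,68,61],"vj":[7,88,5],"vv":{"l":52,"oxi":91,"p":95,"rjc":83}}
After op 5 (replace /ig/0 27): {"ig":[27,68,61],"vj":[7,88,5],"vv":{"l":52,"oxi":91,"p":95,"rjc":83}}
After op 6 (replace /vj/0 42): {"ig":[27,68,61],"vj":[42,88,5],"vv":{"l":52,"oxi":91,"p":95,"rjc":83}}
After op 7 (replace /ig/0 31): {"ig":[31,68,61],"vj":[42,88,5],"vv":{"l":52,"oxi":91,"p":95,"rjc":83}}
After op 8 (replace /vv/p 55): {"ig":[31,68,61],"vj":[42,88,5],"vv":{"l":52,"oxi":91,"p":55,"rjc":83}}
After op 9 (remove /vj/0): {"ig":[31,68,61],"vj":[88,5],"vv":{"l":52,"oxi":91,"p":55,"rjc":83}}
After op 10 (remove /vv): {"ig":[31,68,61],"vj":[88,5]}
After op 11 (replace /ig/1 81): {"ig":[31,81,61],"vj":[88,5]}
After op 12 (add /ig/2 34): {"ig":[31,81,34,61],"vj":[88,5]}
After op 13 (remove /ig/1): {"ig":[31,34,61],"vj":[88,5]}
After op 14 (replace /vj/0 64): {"ig":[31,34,61],"vj":[64,5]}
After op 15 (replace /vj/1 77): {"ig":[31,34,61],"vj":[64,77]}
After op 16 (replace /ig/0 42): {"ig":[42,34,61],"vj":[64,77]}
Size at path /vj: 2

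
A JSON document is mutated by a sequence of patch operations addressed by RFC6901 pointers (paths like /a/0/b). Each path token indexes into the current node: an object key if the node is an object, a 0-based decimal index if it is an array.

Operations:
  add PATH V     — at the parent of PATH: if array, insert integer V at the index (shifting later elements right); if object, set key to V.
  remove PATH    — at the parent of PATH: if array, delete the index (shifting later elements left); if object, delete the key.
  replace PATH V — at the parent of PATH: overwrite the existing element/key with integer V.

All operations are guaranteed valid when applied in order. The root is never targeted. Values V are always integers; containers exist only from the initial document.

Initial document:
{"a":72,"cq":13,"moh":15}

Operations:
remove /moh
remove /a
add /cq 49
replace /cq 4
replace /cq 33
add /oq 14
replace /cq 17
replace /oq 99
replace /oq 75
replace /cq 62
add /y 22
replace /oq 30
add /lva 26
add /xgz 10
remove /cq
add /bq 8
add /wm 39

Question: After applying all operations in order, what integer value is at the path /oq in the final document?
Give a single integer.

Answer: 30

Derivation:
After op 1 (remove /moh): {"a":72,"cq":13}
After op 2 (remove /a): {"cq":13}
After op 3 (add /cq 49): {"cq":49}
After op 4 (replace /cq 4): {"cq":4}
After op 5 (replace /cq 33): {"cq":33}
After op 6 (add /oq 14): {"cq":33,"oq":14}
After op 7 (replace /cq 17): {"cq":17,"oq":14}
After op 8 (replace /oq 99): {"cq":17,"oq":99}
After op 9 (replace /oq 75): {"cq":17,"oq":75}
After op 10 (replace /cq 62): {"cq":62,"oq":75}
After op 11 (add /y 22): {"cq":62,"oq":75,"y":22}
After op 12 (replace /oq 30): {"cq":62,"oq":30,"y":22}
After op 13 (add /lva 26): {"cq":62,"lva":26,"oq":30,"y":22}
After op 14 (add /xgz 10): {"cq":62,"lva":26,"oq":30,"xgz":10,"y":22}
After op 15 (remove /cq): {"lva":26,"oq":30,"xgz":10,"y":22}
After op 16 (add /bq 8): {"bq":8,"lva":26,"oq":30,"xgz":10,"y":22}
After op 17 (add /wm 39): {"bq":8,"lva":26,"oq":30,"wm":39,"xgz":10,"y":22}
Value at /oq: 30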